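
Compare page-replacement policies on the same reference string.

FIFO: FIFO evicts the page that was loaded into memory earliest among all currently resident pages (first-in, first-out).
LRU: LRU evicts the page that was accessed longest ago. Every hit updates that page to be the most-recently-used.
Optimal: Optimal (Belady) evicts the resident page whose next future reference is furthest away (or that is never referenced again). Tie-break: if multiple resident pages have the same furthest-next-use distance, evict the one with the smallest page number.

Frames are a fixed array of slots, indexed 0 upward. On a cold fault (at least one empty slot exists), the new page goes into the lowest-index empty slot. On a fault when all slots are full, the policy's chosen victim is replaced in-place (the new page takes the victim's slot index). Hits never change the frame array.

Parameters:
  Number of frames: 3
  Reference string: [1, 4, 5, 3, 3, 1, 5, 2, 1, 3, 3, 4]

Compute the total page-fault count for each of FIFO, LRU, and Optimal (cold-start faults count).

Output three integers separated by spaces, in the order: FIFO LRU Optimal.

Answer: 7 8 6

Derivation:
--- FIFO ---
  step 0: ref 1 -> FAULT, frames=[1,-,-] (faults so far: 1)
  step 1: ref 4 -> FAULT, frames=[1,4,-] (faults so far: 2)
  step 2: ref 5 -> FAULT, frames=[1,4,5] (faults so far: 3)
  step 3: ref 3 -> FAULT, evict 1, frames=[3,4,5] (faults so far: 4)
  step 4: ref 3 -> HIT, frames=[3,4,5] (faults so far: 4)
  step 5: ref 1 -> FAULT, evict 4, frames=[3,1,5] (faults so far: 5)
  step 6: ref 5 -> HIT, frames=[3,1,5] (faults so far: 5)
  step 7: ref 2 -> FAULT, evict 5, frames=[3,1,2] (faults so far: 6)
  step 8: ref 1 -> HIT, frames=[3,1,2] (faults so far: 6)
  step 9: ref 3 -> HIT, frames=[3,1,2] (faults so far: 6)
  step 10: ref 3 -> HIT, frames=[3,1,2] (faults so far: 6)
  step 11: ref 4 -> FAULT, evict 3, frames=[4,1,2] (faults so far: 7)
  FIFO total faults: 7
--- LRU ---
  step 0: ref 1 -> FAULT, frames=[1,-,-] (faults so far: 1)
  step 1: ref 4 -> FAULT, frames=[1,4,-] (faults so far: 2)
  step 2: ref 5 -> FAULT, frames=[1,4,5] (faults so far: 3)
  step 3: ref 3 -> FAULT, evict 1, frames=[3,4,5] (faults so far: 4)
  step 4: ref 3 -> HIT, frames=[3,4,5] (faults so far: 4)
  step 5: ref 1 -> FAULT, evict 4, frames=[3,1,5] (faults so far: 5)
  step 6: ref 5 -> HIT, frames=[3,1,5] (faults so far: 5)
  step 7: ref 2 -> FAULT, evict 3, frames=[2,1,5] (faults so far: 6)
  step 8: ref 1 -> HIT, frames=[2,1,5] (faults so far: 6)
  step 9: ref 3 -> FAULT, evict 5, frames=[2,1,3] (faults so far: 7)
  step 10: ref 3 -> HIT, frames=[2,1,3] (faults so far: 7)
  step 11: ref 4 -> FAULT, evict 2, frames=[4,1,3] (faults so far: 8)
  LRU total faults: 8
--- Optimal ---
  step 0: ref 1 -> FAULT, frames=[1,-,-] (faults so far: 1)
  step 1: ref 4 -> FAULT, frames=[1,4,-] (faults so far: 2)
  step 2: ref 5 -> FAULT, frames=[1,4,5] (faults so far: 3)
  step 3: ref 3 -> FAULT, evict 4, frames=[1,3,5] (faults so far: 4)
  step 4: ref 3 -> HIT, frames=[1,3,5] (faults so far: 4)
  step 5: ref 1 -> HIT, frames=[1,3,5] (faults so far: 4)
  step 6: ref 5 -> HIT, frames=[1,3,5] (faults so far: 4)
  step 7: ref 2 -> FAULT, evict 5, frames=[1,3,2] (faults so far: 5)
  step 8: ref 1 -> HIT, frames=[1,3,2] (faults so far: 5)
  step 9: ref 3 -> HIT, frames=[1,3,2] (faults so far: 5)
  step 10: ref 3 -> HIT, frames=[1,3,2] (faults so far: 5)
  step 11: ref 4 -> FAULT, evict 1, frames=[4,3,2] (faults so far: 6)
  Optimal total faults: 6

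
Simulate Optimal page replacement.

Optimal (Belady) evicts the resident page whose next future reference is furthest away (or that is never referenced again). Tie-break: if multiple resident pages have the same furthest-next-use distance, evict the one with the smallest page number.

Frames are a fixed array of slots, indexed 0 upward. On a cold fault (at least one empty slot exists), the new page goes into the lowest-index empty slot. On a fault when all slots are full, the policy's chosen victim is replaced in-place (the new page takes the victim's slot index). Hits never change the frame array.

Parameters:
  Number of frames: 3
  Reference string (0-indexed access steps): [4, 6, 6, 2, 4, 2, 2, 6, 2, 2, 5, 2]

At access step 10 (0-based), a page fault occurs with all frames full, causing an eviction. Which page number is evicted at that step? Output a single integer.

Answer: 4

Derivation:
Step 0: ref 4 -> FAULT, frames=[4,-,-]
Step 1: ref 6 -> FAULT, frames=[4,6,-]
Step 2: ref 6 -> HIT, frames=[4,6,-]
Step 3: ref 2 -> FAULT, frames=[4,6,2]
Step 4: ref 4 -> HIT, frames=[4,6,2]
Step 5: ref 2 -> HIT, frames=[4,6,2]
Step 6: ref 2 -> HIT, frames=[4,6,2]
Step 7: ref 6 -> HIT, frames=[4,6,2]
Step 8: ref 2 -> HIT, frames=[4,6,2]
Step 9: ref 2 -> HIT, frames=[4,6,2]
Step 10: ref 5 -> FAULT, evict 4, frames=[5,6,2]
At step 10: evicted page 4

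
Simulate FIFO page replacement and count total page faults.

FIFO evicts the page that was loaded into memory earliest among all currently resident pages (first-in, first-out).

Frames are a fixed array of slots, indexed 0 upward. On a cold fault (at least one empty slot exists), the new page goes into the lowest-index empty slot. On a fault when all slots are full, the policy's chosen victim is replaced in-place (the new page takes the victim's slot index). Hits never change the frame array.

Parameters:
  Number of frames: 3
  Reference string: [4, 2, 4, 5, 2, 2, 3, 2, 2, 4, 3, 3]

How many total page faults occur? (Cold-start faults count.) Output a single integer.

Answer: 5

Derivation:
Step 0: ref 4 → FAULT, frames=[4,-,-]
Step 1: ref 2 → FAULT, frames=[4,2,-]
Step 2: ref 4 → HIT, frames=[4,2,-]
Step 3: ref 5 → FAULT, frames=[4,2,5]
Step 4: ref 2 → HIT, frames=[4,2,5]
Step 5: ref 2 → HIT, frames=[4,2,5]
Step 6: ref 3 → FAULT (evict 4), frames=[3,2,5]
Step 7: ref 2 → HIT, frames=[3,2,5]
Step 8: ref 2 → HIT, frames=[3,2,5]
Step 9: ref 4 → FAULT (evict 2), frames=[3,4,5]
Step 10: ref 3 → HIT, frames=[3,4,5]
Step 11: ref 3 → HIT, frames=[3,4,5]
Total faults: 5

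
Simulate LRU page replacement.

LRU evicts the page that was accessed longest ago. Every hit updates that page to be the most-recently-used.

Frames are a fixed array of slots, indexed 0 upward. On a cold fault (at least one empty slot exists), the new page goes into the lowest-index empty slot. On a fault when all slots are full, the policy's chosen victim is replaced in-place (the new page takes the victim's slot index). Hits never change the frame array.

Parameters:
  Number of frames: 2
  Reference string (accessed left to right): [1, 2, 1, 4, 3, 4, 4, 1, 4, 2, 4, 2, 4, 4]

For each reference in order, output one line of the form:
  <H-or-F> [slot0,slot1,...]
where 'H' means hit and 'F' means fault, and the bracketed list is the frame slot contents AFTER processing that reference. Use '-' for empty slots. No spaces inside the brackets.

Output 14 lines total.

F [1,-]
F [1,2]
H [1,2]
F [1,4]
F [3,4]
H [3,4]
H [3,4]
F [1,4]
H [1,4]
F [2,4]
H [2,4]
H [2,4]
H [2,4]
H [2,4]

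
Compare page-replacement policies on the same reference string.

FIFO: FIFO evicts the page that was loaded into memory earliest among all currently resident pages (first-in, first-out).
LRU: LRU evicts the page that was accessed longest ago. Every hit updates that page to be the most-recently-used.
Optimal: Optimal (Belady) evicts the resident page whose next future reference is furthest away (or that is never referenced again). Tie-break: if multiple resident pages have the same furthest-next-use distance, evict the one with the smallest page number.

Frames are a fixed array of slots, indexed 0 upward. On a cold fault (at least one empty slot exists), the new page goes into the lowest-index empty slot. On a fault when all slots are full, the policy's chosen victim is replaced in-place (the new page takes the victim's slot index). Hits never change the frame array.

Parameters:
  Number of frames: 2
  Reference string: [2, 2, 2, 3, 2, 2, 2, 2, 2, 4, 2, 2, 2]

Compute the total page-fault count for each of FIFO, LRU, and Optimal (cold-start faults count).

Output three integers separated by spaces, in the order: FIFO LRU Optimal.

--- FIFO ---
  step 0: ref 2 -> FAULT, frames=[2,-] (faults so far: 1)
  step 1: ref 2 -> HIT, frames=[2,-] (faults so far: 1)
  step 2: ref 2 -> HIT, frames=[2,-] (faults so far: 1)
  step 3: ref 3 -> FAULT, frames=[2,3] (faults so far: 2)
  step 4: ref 2 -> HIT, frames=[2,3] (faults so far: 2)
  step 5: ref 2 -> HIT, frames=[2,3] (faults so far: 2)
  step 6: ref 2 -> HIT, frames=[2,3] (faults so far: 2)
  step 7: ref 2 -> HIT, frames=[2,3] (faults so far: 2)
  step 8: ref 2 -> HIT, frames=[2,3] (faults so far: 2)
  step 9: ref 4 -> FAULT, evict 2, frames=[4,3] (faults so far: 3)
  step 10: ref 2 -> FAULT, evict 3, frames=[4,2] (faults so far: 4)
  step 11: ref 2 -> HIT, frames=[4,2] (faults so far: 4)
  step 12: ref 2 -> HIT, frames=[4,2] (faults so far: 4)
  FIFO total faults: 4
--- LRU ---
  step 0: ref 2 -> FAULT, frames=[2,-] (faults so far: 1)
  step 1: ref 2 -> HIT, frames=[2,-] (faults so far: 1)
  step 2: ref 2 -> HIT, frames=[2,-] (faults so far: 1)
  step 3: ref 3 -> FAULT, frames=[2,3] (faults so far: 2)
  step 4: ref 2 -> HIT, frames=[2,3] (faults so far: 2)
  step 5: ref 2 -> HIT, frames=[2,3] (faults so far: 2)
  step 6: ref 2 -> HIT, frames=[2,3] (faults so far: 2)
  step 7: ref 2 -> HIT, frames=[2,3] (faults so far: 2)
  step 8: ref 2 -> HIT, frames=[2,3] (faults so far: 2)
  step 9: ref 4 -> FAULT, evict 3, frames=[2,4] (faults so far: 3)
  step 10: ref 2 -> HIT, frames=[2,4] (faults so far: 3)
  step 11: ref 2 -> HIT, frames=[2,4] (faults so far: 3)
  step 12: ref 2 -> HIT, frames=[2,4] (faults so far: 3)
  LRU total faults: 3
--- Optimal ---
  step 0: ref 2 -> FAULT, frames=[2,-] (faults so far: 1)
  step 1: ref 2 -> HIT, frames=[2,-] (faults so far: 1)
  step 2: ref 2 -> HIT, frames=[2,-] (faults so far: 1)
  step 3: ref 3 -> FAULT, frames=[2,3] (faults so far: 2)
  step 4: ref 2 -> HIT, frames=[2,3] (faults so far: 2)
  step 5: ref 2 -> HIT, frames=[2,3] (faults so far: 2)
  step 6: ref 2 -> HIT, frames=[2,3] (faults so far: 2)
  step 7: ref 2 -> HIT, frames=[2,3] (faults so far: 2)
  step 8: ref 2 -> HIT, frames=[2,3] (faults so far: 2)
  step 9: ref 4 -> FAULT, evict 3, frames=[2,4] (faults so far: 3)
  step 10: ref 2 -> HIT, frames=[2,4] (faults so far: 3)
  step 11: ref 2 -> HIT, frames=[2,4] (faults so far: 3)
  step 12: ref 2 -> HIT, frames=[2,4] (faults so far: 3)
  Optimal total faults: 3

Answer: 4 3 3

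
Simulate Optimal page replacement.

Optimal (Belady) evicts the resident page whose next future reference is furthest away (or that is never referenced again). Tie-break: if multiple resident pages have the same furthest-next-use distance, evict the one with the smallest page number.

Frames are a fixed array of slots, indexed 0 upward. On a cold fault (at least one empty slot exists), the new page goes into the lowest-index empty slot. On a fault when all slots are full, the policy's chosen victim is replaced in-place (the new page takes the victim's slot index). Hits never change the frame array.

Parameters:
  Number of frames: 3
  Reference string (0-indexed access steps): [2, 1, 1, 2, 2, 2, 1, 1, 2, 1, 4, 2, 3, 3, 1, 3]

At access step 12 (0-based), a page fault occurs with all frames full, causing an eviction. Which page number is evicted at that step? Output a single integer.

Step 0: ref 2 -> FAULT, frames=[2,-,-]
Step 1: ref 1 -> FAULT, frames=[2,1,-]
Step 2: ref 1 -> HIT, frames=[2,1,-]
Step 3: ref 2 -> HIT, frames=[2,1,-]
Step 4: ref 2 -> HIT, frames=[2,1,-]
Step 5: ref 2 -> HIT, frames=[2,1,-]
Step 6: ref 1 -> HIT, frames=[2,1,-]
Step 7: ref 1 -> HIT, frames=[2,1,-]
Step 8: ref 2 -> HIT, frames=[2,1,-]
Step 9: ref 1 -> HIT, frames=[2,1,-]
Step 10: ref 4 -> FAULT, frames=[2,1,4]
Step 11: ref 2 -> HIT, frames=[2,1,4]
Step 12: ref 3 -> FAULT, evict 2, frames=[3,1,4]
At step 12: evicted page 2

Answer: 2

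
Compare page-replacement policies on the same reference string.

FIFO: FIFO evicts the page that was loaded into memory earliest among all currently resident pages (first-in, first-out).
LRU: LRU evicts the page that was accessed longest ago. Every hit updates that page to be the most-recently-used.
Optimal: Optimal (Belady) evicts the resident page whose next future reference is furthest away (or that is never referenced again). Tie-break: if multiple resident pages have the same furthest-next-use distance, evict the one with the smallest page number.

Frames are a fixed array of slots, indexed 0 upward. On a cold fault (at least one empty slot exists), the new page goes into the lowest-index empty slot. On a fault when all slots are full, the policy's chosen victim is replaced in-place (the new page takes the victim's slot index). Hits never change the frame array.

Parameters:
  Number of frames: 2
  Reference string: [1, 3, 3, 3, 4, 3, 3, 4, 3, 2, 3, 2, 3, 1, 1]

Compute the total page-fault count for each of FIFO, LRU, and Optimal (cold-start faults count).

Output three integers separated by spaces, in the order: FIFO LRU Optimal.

Answer: 6 5 5

Derivation:
--- FIFO ---
  step 0: ref 1 -> FAULT, frames=[1,-] (faults so far: 1)
  step 1: ref 3 -> FAULT, frames=[1,3] (faults so far: 2)
  step 2: ref 3 -> HIT, frames=[1,3] (faults so far: 2)
  step 3: ref 3 -> HIT, frames=[1,3] (faults so far: 2)
  step 4: ref 4 -> FAULT, evict 1, frames=[4,3] (faults so far: 3)
  step 5: ref 3 -> HIT, frames=[4,3] (faults so far: 3)
  step 6: ref 3 -> HIT, frames=[4,3] (faults so far: 3)
  step 7: ref 4 -> HIT, frames=[4,3] (faults so far: 3)
  step 8: ref 3 -> HIT, frames=[4,3] (faults so far: 3)
  step 9: ref 2 -> FAULT, evict 3, frames=[4,2] (faults so far: 4)
  step 10: ref 3 -> FAULT, evict 4, frames=[3,2] (faults so far: 5)
  step 11: ref 2 -> HIT, frames=[3,2] (faults so far: 5)
  step 12: ref 3 -> HIT, frames=[3,2] (faults so far: 5)
  step 13: ref 1 -> FAULT, evict 2, frames=[3,1] (faults so far: 6)
  step 14: ref 1 -> HIT, frames=[3,1] (faults so far: 6)
  FIFO total faults: 6
--- LRU ---
  step 0: ref 1 -> FAULT, frames=[1,-] (faults so far: 1)
  step 1: ref 3 -> FAULT, frames=[1,3] (faults so far: 2)
  step 2: ref 3 -> HIT, frames=[1,3] (faults so far: 2)
  step 3: ref 3 -> HIT, frames=[1,3] (faults so far: 2)
  step 4: ref 4 -> FAULT, evict 1, frames=[4,3] (faults so far: 3)
  step 5: ref 3 -> HIT, frames=[4,3] (faults so far: 3)
  step 6: ref 3 -> HIT, frames=[4,3] (faults so far: 3)
  step 7: ref 4 -> HIT, frames=[4,3] (faults so far: 3)
  step 8: ref 3 -> HIT, frames=[4,3] (faults so far: 3)
  step 9: ref 2 -> FAULT, evict 4, frames=[2,3] (faults so far: 4)
  step 10: ref 3 -> HIT, frames=[2,3] (faults so far: 4)
  step 11: ref 2 -> HIT, frames=[2,3] (faults so far: 4)
  step 12: ref 3 -> HIT, frames=[2,3] (faults so far: 4)
  step 13: ref 1 -> FAULT, evict 2, frames=[1,3] (faults so far: 5)
  step 14: ref 1 -> HIT, frames=[1,3] (faults so far: 5)
  LRU total faults: 5
--- Optimal ---
  step 0: ref 1 -> FAULT, frames=[1,-] (faults so far: 1)
  step 1: ref 3 -> FAULT, frames=[1,3] (faults so far: 2)
  step 2: ref 3 -> HIT, frames=[1,3] (faults so far: 2)
  step 3: ref 3 -> HIT, frames=[1,3] (faults so far: 2)
  step 4: ref 4 -> FAULT, evict 1, frames=[4,3] (faults so far: 3)
  step 5: ref 3 -> HIT, frames=[4,3] (faults so far: 3)
  step 6: ref 3 -> HIT, frames=[4,3] (faults so far: 3)
  step 7: ref 4 -> HIT, frames=[4,3] (faults so far: 3)
  step 8: ref 3 -> HIT, frames=[4,3] (faults so far: 3)
  step 9: ref 2 -> FAULT, evict 4, frames=[2,3] (faults so far: 4)
  step 10: ref 3 -> HIT, frames=[2,3] (faults so far: 4)
  step 11: ref 2 -> HIT, frames=[2,3] (faults so far: 4)
  step 12: ref 3 -> HIT, frames=[2,3] (faults so far: 4)
  step 13: ref 1 -> FAULT, evict 2, frames=[1,3] (faults so far: 5)
  step 14: ref 1 -> HIT, frames=[1,3] (faults so far: 5)
  Optimal total faults: 5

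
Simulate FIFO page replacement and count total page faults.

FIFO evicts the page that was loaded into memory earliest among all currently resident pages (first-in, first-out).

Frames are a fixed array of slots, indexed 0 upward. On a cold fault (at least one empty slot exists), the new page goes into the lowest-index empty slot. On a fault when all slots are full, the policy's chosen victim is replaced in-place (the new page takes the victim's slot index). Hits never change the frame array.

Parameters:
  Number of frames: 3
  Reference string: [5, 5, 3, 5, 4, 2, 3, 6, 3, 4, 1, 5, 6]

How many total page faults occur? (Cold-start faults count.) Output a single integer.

Step 0: ref 5 → FAULT, frames=[5,-,-]
Step 1: ref 5 → HIT, frames=[5,-,-]
Step 2: ref 3 → FAULT, frames=[5,3,-]
Step 3: ref 5 → HIT, frames=[5,3,-]
Step 4: ref 4 → FAULT, frames=[5,3,4]
Step 5: ref 2 → FAULT (evict 5), frames=[2,3,4]
Step 6: ref 3 → HIT, frames=[2,3,4]
Step 7: ref 6 → FAULT (evict 3), frames=[2,6,4]
Step 8: ref 3 → FAULT (evict 4), frames=[2,6,3]
Step 9: ref 4 → FAULT (evict 2), frames=[4,6,3]
Step 10: ref 1 → FAULT (evict 6), frames=[4,1,3]
Step 11: ref 5 → FAULT (evict 3), frames=[4,1,5]
Step 12: ref 6 → FAULT (evict 4), frames=[6,1,5]
Total faults: 10

Answer: 10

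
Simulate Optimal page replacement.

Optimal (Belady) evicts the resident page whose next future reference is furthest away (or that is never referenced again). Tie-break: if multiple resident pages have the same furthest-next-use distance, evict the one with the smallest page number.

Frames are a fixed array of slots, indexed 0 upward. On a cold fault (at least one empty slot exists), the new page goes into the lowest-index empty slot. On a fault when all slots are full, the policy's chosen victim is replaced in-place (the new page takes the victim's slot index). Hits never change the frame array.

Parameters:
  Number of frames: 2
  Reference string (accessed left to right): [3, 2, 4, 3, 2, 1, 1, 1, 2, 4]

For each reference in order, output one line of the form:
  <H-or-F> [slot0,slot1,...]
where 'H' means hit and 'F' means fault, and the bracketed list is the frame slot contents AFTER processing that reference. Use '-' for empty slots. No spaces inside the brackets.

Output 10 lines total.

F [3,-]
F [3,2]
F [3,4]
H [3,4]
F [2,4]
F [2,1]
H [2,1]
H [2,1]
H [2,1]
F [2,4]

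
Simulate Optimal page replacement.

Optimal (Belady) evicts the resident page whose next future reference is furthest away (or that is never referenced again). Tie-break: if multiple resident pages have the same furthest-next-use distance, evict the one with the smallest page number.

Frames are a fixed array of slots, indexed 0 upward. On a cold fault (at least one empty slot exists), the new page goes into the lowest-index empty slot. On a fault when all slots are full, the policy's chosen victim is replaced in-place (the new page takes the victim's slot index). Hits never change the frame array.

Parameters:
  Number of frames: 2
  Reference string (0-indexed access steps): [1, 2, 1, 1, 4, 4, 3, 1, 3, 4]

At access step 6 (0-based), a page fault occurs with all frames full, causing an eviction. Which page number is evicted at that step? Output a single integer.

Step 0: ref 1 -> FAULT, frames=[1,-]
Step 1: ref 2 -> FAULT, frames=[1,2]
Step 2: ref 1 -> HIT, frames=[1,2]
Step 3: ref 1 -> HIT, frames=[1,2]
Step 4: ref 4 -> FAULT, evict 2, frames=[1,4]
Step 5: ref 4 -> HIT, frames=[1,4]
Step 6: ref 3 -> FAULT, evict 4, frames=[1,3]
At step 6: evicted page 4

Answer: 4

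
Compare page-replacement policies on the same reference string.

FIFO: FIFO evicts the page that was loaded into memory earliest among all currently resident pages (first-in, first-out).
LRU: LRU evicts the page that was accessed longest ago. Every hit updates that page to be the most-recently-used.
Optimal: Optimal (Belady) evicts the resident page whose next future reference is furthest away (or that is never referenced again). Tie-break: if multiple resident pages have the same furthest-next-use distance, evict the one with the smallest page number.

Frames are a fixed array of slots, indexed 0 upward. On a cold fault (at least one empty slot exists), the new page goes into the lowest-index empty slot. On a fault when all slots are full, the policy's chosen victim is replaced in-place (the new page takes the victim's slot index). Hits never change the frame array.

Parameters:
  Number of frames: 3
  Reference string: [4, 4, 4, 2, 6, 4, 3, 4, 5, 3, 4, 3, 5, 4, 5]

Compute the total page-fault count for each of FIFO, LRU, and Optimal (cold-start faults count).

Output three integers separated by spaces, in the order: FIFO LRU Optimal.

--- FIFO ---
  step 0: ref 4 -> FAULT, frames=[4,-,-] (faults so far: 1)
  step 1: ref 4 -> HIT, frames=[4,-,-] (faults so far: 1)
  step 2: ref 4 -> HIT, frames=[4,-,-] (faults so far: 1)
  step 3: ref 2 -> FAULT, frames=[4,2,-] (faults so far: 2)
  step 4: ref 6 -> FAULT, frames=[4,2,6] (faults so far: 3)
  step 5: ref 4 -> HIT, frames=[4,2,6] (faults so far: 3)
  step 6: ref 3 -> FAULT, evict 4, frames=[3,2,6] (faults so far: 4)
  step 7: ref 4 -> FAULT, evict 2, frames=[3,4,6] (faults so far: 5)
  step 8: ref 5 -> FAULT, evict 6, frames=[3,4,5] (faults so far: 6)
  step 9: ref 3 -> HIT, frames=[3,4,5] (faults so far: 6)
  step 10: ref 4 -> HIT, frames=[3,4,5] (faults so far: 6)
  step 11: ref 3 -> HIT, frames=[3,4,5] (faults so far: 6)
  step 12: ref 5 -> HIT, frames=[3,4,5] (faults so far: 6)
  step 13: ref 4 -> HIT, frames=[3,4,5] (faults so far: 6)
  step 14: ref 5 -> HIT, frames=[3,4,5] (faults so far: 6)
  FIFO total faults: 6
--- LRU ---
  step 0: ref 4 -> FAULT, frames=[4,-,-] (faults so far: 1)
  step 1: ref 4 -> HIT, frames=[4,-,-] (faults so far: 1)
  step 2: ref 4 -> HIT, frames=[4,-,-] (faults so far: 1)
  step 3: ref 2 -> FAULT, frames=[4,2,-] (faults so far: 2)
  step 4: ref 6 -> FAULT, frames=[4,2,6] (faults so far: 3)
  step 5: ref 4 -> HIT, frames=[4,2,6] (faults so far: 3)
  step 6: ref 3 -> FAULT, evict 2, frames=[4,3,6] (faults so far: 4)
  step 7: ref 4 -> HIT, frames=[4,3,6] (faults so far: 4)
  step 8: ref 5 -> FAULT, evict 6, frames=[4,3,5] (faults so far: 5)
  step 9: ref 3 -> HIT, frames=[4,3,5] (faults so far: 5)
  step 10: ref 4 -> HIT, frames=[4,3,5] (faults so far: 5)
  step 11: ref 3 -> HIT, frames=[4,3,5] (faults so far: 5)
  step 12: ref 5 -> HIT, frames=[4,3,5] (faults so far: 5)
  step 13: ref 4 -> HIT, frames=[4,3,5] (faults so far: 5)
  step 14: ref 5 -> HIT, frames=[4,3,5] (faults so far: 5)
  LRU total faults: 5
--- Optimal ---
  step 0: ref 4 -> FAULT, frames=[4,-,-] (faults so far: 1)
  step 1: ref 4 -> HIT, frames=[4,-,-] (faults so far: 1)
  step 2: ref 4 -> HIT, frames=[4,-,-] (faults so far: 1)
  step 3: ref 2 -> FAULT, frames=[4,2,-] (faults so far: 2)
  step 4: ref 6 -> FAULT, frames=[4,2,6] (faults so far: 3)
  step 5: ref 4 -> HIT, frames=[4,2,6] (faults so far: 3)
  step 6: ref 3 -> FAULT, evict 2, frames=[4,3,6] (faults so far: 4)
  step 7: ref 4 -> HIT, frames=[4,3,6] (faults so far: 4)
  step 8: ref 5 -> FAULT, evict 6, frames=[4,3,5] (faults so far: 5)
  step 9: ref 3 -> HIT, frames=[4,3,5] (faults so far: 5)
  step 10: ref 4 -> HIT, frames=[4,3,5] (faults so far: 5)
  step 11: ref 3 -> HIT, frames=[4,3,5] (faults so far: 5)
  step 12: ref 5 -> HIT, frames=[4,3,5] (faults so far: 5)
  step 13: ref 4 -> HIT, frames=[4,3,5] (faults so far: 5)
  step 14: ref 5 -> HIT, frames=[4,3,5] (faults so far: 5)
  Optimal total faults: 5

Answer: 6 5 5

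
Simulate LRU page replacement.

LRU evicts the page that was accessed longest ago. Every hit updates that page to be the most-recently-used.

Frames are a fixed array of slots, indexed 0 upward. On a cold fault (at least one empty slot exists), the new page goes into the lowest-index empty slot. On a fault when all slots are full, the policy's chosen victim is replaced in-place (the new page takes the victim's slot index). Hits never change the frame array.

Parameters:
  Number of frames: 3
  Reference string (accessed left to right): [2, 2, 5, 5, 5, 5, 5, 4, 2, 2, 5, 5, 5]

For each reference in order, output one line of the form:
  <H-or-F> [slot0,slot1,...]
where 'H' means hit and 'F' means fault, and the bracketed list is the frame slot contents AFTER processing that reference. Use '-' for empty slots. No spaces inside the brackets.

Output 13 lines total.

F [2,-,-]
H [2,-,-]
F [2,5,-]
H [2,5,-]
H [2,5,-]
H [2,5,-]
H [2,5,-]
F [2,5,4]
H [2,5,4]
H [2,5,4]
H [2,5,4]
H [2,5,4]
H [2,5,4]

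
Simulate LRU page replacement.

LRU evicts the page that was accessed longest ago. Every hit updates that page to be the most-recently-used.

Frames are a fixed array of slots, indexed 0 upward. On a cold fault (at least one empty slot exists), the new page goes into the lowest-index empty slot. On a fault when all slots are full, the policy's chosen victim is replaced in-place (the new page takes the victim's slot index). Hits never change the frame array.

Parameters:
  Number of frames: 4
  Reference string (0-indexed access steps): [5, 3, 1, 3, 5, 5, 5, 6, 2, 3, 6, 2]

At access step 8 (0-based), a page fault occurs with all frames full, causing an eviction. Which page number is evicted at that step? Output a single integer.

Step 0: ref 5 -> FAULT, frames=[5,-,-,-]
Step 1: ref 3 -> FAULT, frames=[5,3,-,-]
Step 2: ref 1 -> FAULT, frames=[5,3,1,-]
Step 3: ref 3 -> HIT, frames=[5,3,1,-]
Step 4: ref 5 -> HIT, frames=[5,3,1,-]
Step 5: ref 5 -> HIT, frames=[5,3,1,-]
Step 6: ref 5 -> HIT, frames=[5,3,1,-]
Step 7: ref 6 -> FAULT, frames=[5,3,1,6]
Step 8: ref 2 -> FAULT, evict 1, frames=[5,3,2,6]
At step 8: evicted page 1

Answer: 1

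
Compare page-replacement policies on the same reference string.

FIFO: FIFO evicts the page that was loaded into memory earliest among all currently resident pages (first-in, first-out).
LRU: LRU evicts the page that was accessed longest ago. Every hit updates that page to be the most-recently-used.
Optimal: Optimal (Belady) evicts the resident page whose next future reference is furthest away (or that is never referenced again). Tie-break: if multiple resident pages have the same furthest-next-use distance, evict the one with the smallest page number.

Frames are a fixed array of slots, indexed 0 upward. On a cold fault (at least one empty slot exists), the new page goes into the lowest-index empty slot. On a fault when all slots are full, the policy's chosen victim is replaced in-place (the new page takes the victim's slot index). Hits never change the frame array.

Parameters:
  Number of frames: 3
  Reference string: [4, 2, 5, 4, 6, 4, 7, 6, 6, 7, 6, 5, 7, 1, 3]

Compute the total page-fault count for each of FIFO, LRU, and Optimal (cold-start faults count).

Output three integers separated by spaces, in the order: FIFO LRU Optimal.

--- FIFO ---
  step 0: ref 4 -> FAULT, frames=[4,-,-] (faults so far: 1)
  step 1: ref 2 -> FAULT, frames=[4,2,-] (faults so far: 2)
  step 2: ref 5 -> FAULT, frames=[4,2,5] (faults so far: 3)
  step 3: ref 4 -> HIT, frames=[4,2,5] (faults so far: 3)
  step 4: ref 6 -> FAULT, evict 4, frames=[6,2,5] (faults so far: 4)
  step 5: ref 4 -> FAULT, evict 2, frames=[6,4,5] (faults so far: 5)
  step 6: ref 7 -> FAULT, evict 5, frames=[6,4,7] (faults so far: 6)
  step 7: ref 6 -> HIT, frames=[6,4,7] (faults so far: 6)
  step 8: ref 6 -> HIT, frames=[6,4,7] (faults so far: 6)
  step 9: ref 7 -> HIT, frames=[6,4,7] (faults so far: 6)
  step 10: ref 6 -> HIT, frames=[6,4,7] (faults so far: 6)
  step 11: ref 5 -> FAULT, evict 6, frames=[5,4,7] (faults so far: 7)
  step 12: ref 7 -> HIT, frames=[5,4,7] (faults so far: 7)
  step 13: ref 1 -> FAULT, evict 4, frames=[5,1,7] (faults so far: 8)
  step 14: ref 3 -> FAULT, evict 7, frames=[5,1,3] (faults so far: 9)
  FIFO total faults: 9
--- LRU ---
  step 0: ref 4 -> FAULT, frames=[4,-,-] (faults so far: 1)
  step 1: ref 2 -> FAULT, frames=[4,2,-] (faults so far: 2)
  step 2: ref 5 -> FAULT, frames=[4,2,5] (faults so far: 3)
  step 3: ref 4 -> HIT, frames=[4,2,5] (faults so far: 3)
  step 4: ref 6 -> FAULT, evict 2, frames=[4,6,5] (faults so far: 4)
  step 5: ref 4 -> HIT, frames=[4,6,5] (faults so far: 4)
  step 6: ref 7 -> FAULT, evict 5, frames=[4,6,7] (faults so far: 5)
  step 7: ref 6 -> HIT, frames=[4,6,7] (faults so far: 5)
  step 8: ref 6 -> HIT, frames=[4,6,7] (faults so far: 5)
  step 9: ref 7 -> HIT, frames=[4,6,7] (faults so far: 5)
  step 10: ref 6 -> HIT, frames=[4,6,7] (faults so far: 5)
  step 11: ref 5 -> FAULT, evict 4, frames=[5,6,7] (faults so far: 6)
  step 12: ref 7 -> HIT, frames=[5,6,7] (faults so far: 6)
  step 13: ref 1 -> FAULT, evict 6, frames=[5,1,7] (faults so far: 7)
  step 14: ref 3 -> FAULT, evict 5, frames=[3,1,7] (faults so far: 8)
  LRU total faults: 8
--- Optimal ---
  step 0: ref 4 -> FAULT, frames=[4,-,-] (faults so far: 1)
  step 1: ref 2 -> FAULT, frames=[4,2,-] (faults so far: 2)
  step 2: ref 5 -> FAULT, frames=[4,2,5] (faults so far: 3)
  step 3: ref 4 -> HIT, frames=[4,2,5] (faults so far: 3)
  step 4: ref 6 -> FAULT, evict 2, frames=[4,6,5] (faults so far: 4)
  step 5: ref 4 -> HIT, frames=[4,6,5] (faults so far: 4)
  step 6: ref 7 -> FAULT, evict 4, frames=[7,6,5] (faults so far: 5)
  step 7: ref 6 -> HIT, frames=[7,6,5] (faults so far: 5)
  step 8: ref 6 -> HIT, frames=[7,6,5] (faults so far: 5)
  step 9: ref 7 -> HIT, frames=[7,6,5] (faults so far: 5)
  step 10: ref 6 -> HIT, frames=[7,6,5] (faults so far: 5)
  step 11: ref 5 -> HIT, frames=[7,6,5] (faults so far: 5)
  step 12: ref 7 -> HIT, frames=[7,6,5] (faults so far: 5)
  step 13: ref 1 -> FAULT, evict 5, frames=[7,6,1] (faults so far: 6)
  step 14: ref 3 -> FAULT, evict 1, frames=[7,6,3] (faults so far: 7)
  Optimal total faults: 7

Answer: 9 8 7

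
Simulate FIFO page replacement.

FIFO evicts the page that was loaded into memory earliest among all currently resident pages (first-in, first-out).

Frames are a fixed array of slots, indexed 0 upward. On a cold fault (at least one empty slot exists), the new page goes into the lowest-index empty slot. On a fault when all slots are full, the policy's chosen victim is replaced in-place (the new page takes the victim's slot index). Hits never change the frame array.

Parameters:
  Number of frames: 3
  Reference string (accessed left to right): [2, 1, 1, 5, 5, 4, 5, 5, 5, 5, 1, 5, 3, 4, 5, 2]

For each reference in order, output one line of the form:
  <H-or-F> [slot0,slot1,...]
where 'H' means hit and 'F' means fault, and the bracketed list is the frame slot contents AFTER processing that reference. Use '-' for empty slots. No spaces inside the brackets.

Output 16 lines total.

F [2,-,-]
F [2,1,-]
H [2,1,-]
F [2,1,5]
H [2,1,5]
F [4,1,5]
H [4,1,5]
H [4,1,5]
H [4,1,5]
H [4,1,5]
H [4,1,5]
H [4,1,5]
F [4,3,5]
H [4,3,5]
H [4,3,5]
F [4,3,2]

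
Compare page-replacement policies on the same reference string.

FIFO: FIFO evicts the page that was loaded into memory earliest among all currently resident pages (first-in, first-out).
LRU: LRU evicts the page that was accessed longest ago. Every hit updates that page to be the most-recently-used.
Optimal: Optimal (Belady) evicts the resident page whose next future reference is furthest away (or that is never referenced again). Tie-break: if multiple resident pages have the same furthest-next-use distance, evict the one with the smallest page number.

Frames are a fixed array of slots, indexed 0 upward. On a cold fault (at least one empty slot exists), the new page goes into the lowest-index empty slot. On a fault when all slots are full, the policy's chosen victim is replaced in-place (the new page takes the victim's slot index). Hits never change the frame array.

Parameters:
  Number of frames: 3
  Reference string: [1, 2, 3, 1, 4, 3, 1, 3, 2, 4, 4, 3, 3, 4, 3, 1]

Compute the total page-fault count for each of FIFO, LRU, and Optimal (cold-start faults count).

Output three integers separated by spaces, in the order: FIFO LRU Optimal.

Answer: 9 7 6

Derivation:
--- FIFO ---
  step 0: ref 1 -> FAULT, frames=[1,-,-] (faults so far: 1)
  step 1: ref 2 -> FAULT, frames=[1,2,-] (faults so far: 2)
  step 2: ref 3 -> FAULT, frames=[1,2,3] (faults so far: 3)
  step 3: ref 1 -> HIT, frames=[1,2,3] (faults so far: 3)
  step 4: ref 4 -> FAULT, evict 1, frames=[4,2,3] (faults so far: 4)
  step 5: ref 3 -> HIT, frames=[4,2,3] (faults so far: 4)
  step 6: ref 1 -> FAULT, evict 2, frames=[4,1,3] (faults so far: 5)
  step 7: ref 3 -> HIT, frames=[4,1,3] (faults so far: 5)
  step 8: ref 2 -> FAULT, evict 3, frames=[4,1,2] (faults so far: 6)
  step 9: ref 4 -> HIT, frames=[4,1,2] (faults so far: 6)
  step 10: ref 4 -> HIT, frames=[4,1,2] (faults so far: 6)
  step 11: ref 3 -> FAULT, evict 4, frames=[3,1,2] (faults so far: 7)
  step 12: ref 3 -> HIT, frames=[3,1,2] (faults so far: 7)
  step 13: ref 4 -> FAULT, evict 1, frames=[3,4,2] (faults so far: 8)
  step 14: ref 3 -> HIT, frames=[3,4,2] (faults so far: 8)
  step 15: ref 1 -> FAULT, evict 2, frames=[3,4,1] (faults so far: 9)
  FIFO total faults: 9
--- LRU ---
  step 0: ref 1 -> FAULT, frames=[1,-,-] (faults so far: 1)
  step 1: ref 2 -> FAULT, frames=[1,2,-] (faults so far: 2)
  step 2: ref 3 -> FAULT, frames=[1,2,3] (faults so far: 3)
  step 3: ref 1 -> HIT, frames=[1,2,3] (faults so far: 3)
  step 4: ref 4 -> FAULT, evict 2, frames=[1,4,3] (faults so far: 4)
  step 5: ref 3 -> HIT, frames=[1,4,3] (faults so far: 4)
  step 6: ref 1 -> HIT, frames=[1,4,3] (faults so far: 4)
  step 7: ref 3 -> HIT, frames=[1,4,3] (faults so far: 4)
  step 8: ref 2 -> FAULT, evict 4, frames=[1,2,3] (faults so far: 5)
  step 9: ref 4 -> FAULT, evict 1, frames=[4,2,3] (faults so far: 6)
  step 10: ref 4 -> HIT, frames=[4,2,3] (faults so far: 6)
  step 11: ref 3 -> HIT, frames=[4,2,3] (faults so far: 6)
  step 12: ref 3 -> HIT, frames=[4,2,3] (faults so far: 6)
  step 13: ref 4 -> HIT, frames=[4,2,3] (faults so far: 6)
  step 14: ref 3 -> HIT, frames=[4,2,3] (faults so far: 6)
  step 15: ref 1 -> FAULT, evict 2, frames=[4,1,3] (faults so far: 7)
  LRU total faults: 7
--- Optimal ---
  step 0: ref 1 -> FAULT, frames=[1,-,-] (faults so far: 1)
  step 1: ref 2 -> FAULT, frames=[1,2,-] (faults so far: 2)
  step 2: ref 3 -> FAULT, frames=[1,2,3] (faults so far: 3)
  step 3: ref 1 -> HIT, frames=[1,2,3] (faults so far: 3)
  step 4: ref 4 -> FAULT, evict 2, frames=[1,4,3] (faults so far: 4)
  step 5: ref 3 -> HIT, frames=[1,4,3] (faults so far: 4)
  step 6: ref 1 -> HIT, frames=[1,4,3] (faults so far: 4)
  step 7: ref 3 -> HIT, frames=[1,4,3] (faults so far: 4)
  step 8: ref 2 -> FAULT, evict 1, frames=[2,4,3] (faults so far: 5)
  step 9: ref 4 -> HIT, frames=[2,4,3] (faults so far: 5)
  step 10: ref 4 -> HIT, frames=[2,4,3] (faults so far: 5)
  step 11: ref 3 -> HIT, frames=[2,4,3] (faults so far: 5)
  step 12: ref 3 -> HIT, frames=[2,4,3] (faults so far: 5)
  step 13: ref 4 -> HIT, frames=[2,4,3] (faults so far: 5)
  step 14: ref 3 -> HIT, frames=[2,4,3] (faults so far: 5)
  step 15: ref 1 -> FAULT, evict 2, frames=[1,4,3] (faults so far: 6)
  Optimal total faults: 6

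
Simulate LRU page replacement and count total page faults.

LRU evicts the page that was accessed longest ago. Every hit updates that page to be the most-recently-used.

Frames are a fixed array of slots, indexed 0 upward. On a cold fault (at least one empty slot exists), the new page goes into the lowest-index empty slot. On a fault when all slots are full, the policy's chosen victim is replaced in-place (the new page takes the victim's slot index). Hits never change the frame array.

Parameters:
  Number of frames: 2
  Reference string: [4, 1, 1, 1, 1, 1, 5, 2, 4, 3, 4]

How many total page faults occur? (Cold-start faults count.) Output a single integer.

Answer: 6

Derivation:
Step 0: ref 4 → FAULT, frames=[4,-]
Step 1: ref 1 → FAULT, frames=[4,1]
Step 2: ref 1 → HIT, frames=[4,1]
Step 3: ref 1 → HIT, frames=[4,1]
Step 4: ref 1 → HIT, frames=[4,1]
Step 5: ref 1 → HIT, frames=[4,1]
Step 6: ref 5 → FAULT (evict 4), frames=[5,1]
Step 7: ref 2 → FAULT (evict 1), frames=[5,2]
Step 8: ref 4 → FAULT (evict 5), frames=[4,2]
Step 9: ref 3 → FAULT (evict 2), frames=[4,3]
Step 10: ref 4 → HIT, frames=[4,3]
Total faults: 6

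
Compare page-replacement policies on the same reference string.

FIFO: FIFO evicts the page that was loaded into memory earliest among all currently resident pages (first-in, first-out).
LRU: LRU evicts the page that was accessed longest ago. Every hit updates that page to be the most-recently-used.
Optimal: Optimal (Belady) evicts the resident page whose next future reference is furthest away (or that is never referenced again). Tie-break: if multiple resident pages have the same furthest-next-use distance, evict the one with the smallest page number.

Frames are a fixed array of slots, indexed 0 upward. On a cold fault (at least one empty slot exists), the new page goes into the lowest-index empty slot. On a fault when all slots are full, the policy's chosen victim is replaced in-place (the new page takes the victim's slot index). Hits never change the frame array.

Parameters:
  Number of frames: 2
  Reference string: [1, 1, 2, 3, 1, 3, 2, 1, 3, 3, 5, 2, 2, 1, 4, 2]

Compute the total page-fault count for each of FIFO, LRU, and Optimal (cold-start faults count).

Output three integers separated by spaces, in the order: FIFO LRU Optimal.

Answer: 11 12 8

Derivation:
--- FIFO ---
  step 0: ref 1 -> FAULT, frames=[1,-] (faults so far: 1)
  step 1: ref 1 -> HIT, frames=[1,-] (faults so far: 1)
  step 2: ref 2 -> FAULT, frames=[1,2] (faults so far: 2)
  step 3: ref 3 -> FAULT, evict 1, frames=[3,2] (faults so far: 3)
  step 4: ref 1 -> FAULT, evict 2, frames=[3,1] (faults so far: 4)
  step 5: ref 3 -> HIT, frames=[3,1] (faults so far: 4)
  step 6: ref 2 -> FAULT, evict 3, frames=[2,1] (faults so far: 5)
  step 7: ref 1 -> HIT, frames=[2,1] (faults so far: 5)
  step 8: ref 3 -> FAULT, evict 1, frames=[2,3] (faults so far: 6)
  step 9: ref 3 -> HIT, frames=[2,3] (faults so far: 6)
  step 10: ref 5 -> FAULT, evict 2, frames=[5,3] (faults so far: 7)
  step 11: ref 2 -> FAULT, evict 3, frames=[5,2] (faults so far: 8)
  step 12: ref 2 -> HIT, frames=[5,2] (faults so far: 8)
  step 13: ref 1 -> FAULT, evict 5, frames=[1,2] (faults so far: 9)
  step 14: ref 4 -> FAULT, evict 2, frames=[1,4] (faults so far: 10)
  step 15: ref 2 -> FAULT, evict 1, frames=[2,4] (faults so far: 11)
  FIFO total faults: 11
--- LRU ---
  step 0: ref 1 -> FAULT, frames=[1,-] (faults so far: 1)
  step 1: ref 1 -> HIT, frames=[1,-] (faults so far: 1)
  step 2: ref 2 -> FAULT, frames=[1,2] (faults so far: 2)
  step 3: ref 3 -> FAULT, evict 1, frames=[3,2] (faults so far: 3)
  step 4: ref 1 -> FAULT, evict 2, frames=[3,1] (faults so far: 4)
  step 5: ref 3 -> HIT, frames=[3,1] (faults so far: 4)
  step 6: ref 2 -> FAULT, evict 1, frames=[3,2] (faults so far: 5)
  step 7: ref 1 -> FAULT, evict 3, frames=[1,2] (faults so far: 6)
  step 8: ref 3 -> FAULT, evict 2, frames=[1,3] (faults so far: 7)
  step 9: ref 3 -> HIT, frames=[1,3] (faults so far: 7)
  step 10: ref 5 -> FAULT, evict 1, frames=[5,3] (faults so far: 8)
  step 11: ref 2 -> FAULT, evict 3, frames=[5,2] (faults so far: 9)
  step 12: ref 2 -> HIT, frames=[5,2] (faults so far: 9)
  step 13: ref 1 -> FAULT, evict 5, frames=[1,2] (faults so far: 10)
  step 14: ref 4 -> FAULT, evict 2, frames=[1,4] (faults so far: 11)
  step 15: ref 2 -> FAULT, evict 1, frames=[2,4] (faults so far: 12)
  LRU total faults: 12
--- Optimal ---
  step 0: ref 1 -> FAULT, frames=[1,-] (faults so far: 1)
  step 1: ref 1 -> HIT, frames=[1,-] (faults so far: 1)
  step 2: ref 2 -> FAULT, frames=[1,2] (faults so far: 2)
  step 3: ref 3 -> FAULT, evict 2, frames=[1,3] (faults so far: 3)
  step 4: ref 1 -> HIT, frames=[1,3] (faults so far: 3)
  step 5: ref 3 -> HIT, frames=[1,3] (faults so far: 3)
  step 6: ref 2 -> FAULT, evict 3, frames=[1,2] (faults so far: 4)
  step 7: ref 1 -> HIT, frames=[1,2] (faults so far: 4)
  step 8: ref 3 -> FAULT, evict 1, frames=[3,2] (faults so far: 5)
  step 9: ref 3 -> HIT, frames=[3,2] (faults so far: 5)
  step 10: ref 5 -> FAULT, evict 3, frames=[5,2] (faults so far: 6)
  step 11: ref 2 -> HIT, frames=[5,2] (faults so far: 6)
  step 12: ref 2 -> HIT, frames=[5,2] (faults so far: 6)
  step 13: ref 1 -> FAULT, evict 5, frames=[1,2] (faults so far: 7)
  step 14: ref 4 -> FAULT, evict 1, frames=[4,2] (faults so far: 8)
  step 15: ref 2 -> HIT, frames=[4,2] (faults so far: 8)
  Optimal total faults: 8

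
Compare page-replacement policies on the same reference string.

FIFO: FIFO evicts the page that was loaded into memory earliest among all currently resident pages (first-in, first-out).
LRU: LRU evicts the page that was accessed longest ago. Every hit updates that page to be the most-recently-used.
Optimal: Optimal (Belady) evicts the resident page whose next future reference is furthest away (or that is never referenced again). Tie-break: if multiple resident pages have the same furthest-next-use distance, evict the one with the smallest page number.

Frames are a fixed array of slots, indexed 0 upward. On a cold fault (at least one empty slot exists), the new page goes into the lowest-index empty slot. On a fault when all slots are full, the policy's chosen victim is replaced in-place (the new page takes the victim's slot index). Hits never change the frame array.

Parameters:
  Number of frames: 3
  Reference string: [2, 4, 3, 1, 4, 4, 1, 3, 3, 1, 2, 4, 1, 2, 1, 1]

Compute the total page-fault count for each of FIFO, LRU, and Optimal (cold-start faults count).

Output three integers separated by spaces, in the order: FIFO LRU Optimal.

Answer: 6 6 5

Derivation:
--- FIFO ---
  step 0: ref 2 -> FAULT, frames=[2,-,-] (faults so far: 1)
  step 1: ref 4 -> FAULT, frames=[2,4,-] (faults so far: 2)
  step 2: ref 3 -> FAULT, frames=[2,4,3] (faults so far: 3)
  step 3: ref 1 -> FAULT, evict 2, frames=[1,4,3] (faults so far: 4)
  step 4: ref 4 -> HIT, frames=[1,4,3] (faults so far: 4)
  step 5: ref 4 -> HIT, frames=[1,4,3] (faults so far: 4)
  step 6: ref 1 -> HIT, frames=[1,4,3] (faults so far: 4)
  step 7: ref 3 -> HIT, frames=[1,4,3] (faults so far: 4)
  step 8: ref 3 -> HIT, frames=[1,4,3] (faults so far: 4)
  step 9: ref 1 -> HIT, frames=[1,4,3] (faults so far: 4)
  step 10: ref 2 -> FAULT, evict 4, frames=[1,2,3] (faults so far: 5)
  step 11: ref 4 -> FAULT, evict 3, frames=[1,2,4] (faults so far: 6)
  step 12: ref 1 -> HIT, frames=[1,2,4] (faults so far: 6)
  step 13: ref 2 -> HIT, frames=[1,2,4] (faults so far: 6)
  step 14: ref 1 -> HIT, frames=[1,2,4] (faults so far: 6)
  step 15: ref 1 -> HIT, frames=[1,2,4] (faults so far: 6)
  FIFO total faults: 6
--- LRU ---
  step 0: ref 2 -> FAULT, frames=[2,-,-] (faults so far: 1)
  step 1: ref 4 -> FAULT, frames=[2,4,-] (faults so far: 2)
  step 2: ref 3 -> FAULT, frames=[2,4,3] (faults so far: 3)
  step 3: ref 1 -> FAULT, evict 2, frames=[1,4,3] (faults so far: 4)
  step 4: ref 4 -> HIT, frames=[1,4,3] (faults so far: 4)
  step 5: ref 4 -> HIT, frames=[1,4,3] (faults so far: 4)
  step 6: ref 1 -> HIT, frames=[1,4,3] (faults so far: 4)
  step 7: ref 3 -> HIT, frames=[1,4,3] (faults so far: 4)
  step 8: ref 3 -> HIT, frames=[1,4,3] (faults so far: 4)
  step 9: ref 1 -> HIT, frames=[1,4,3] (faults so far: 4)
  step 10: ref 2 -> FAULT, evict 4, frames=[1,2,3] (faults so far: 5)
  step 11: ref 4 -> FAULT, evict 3, frames=[1,2,4] (faults so far: 6)
  step 12: ref 1 -> HIT, frames=[1,2,4] (faults so far: 6)
  step 13: ref 2 -> HIT, frames=[1,2,4] (faults so far: 6)
  step 14: ref 1 -> HIT, frames=[1,2,4] (faults so far: 6)
  step 15: ref 1 -> HIT, frames=[1,2,4] (faults so far: 6)
  LRU total faults: 6
--- Optimal ---
  step 0: ref 2 -> FAULT, frames=[2,-,-] (faults so far: 1)
  step 1: ref 4 -> FAULT, frames=[2,4,-] (faults so far: 2)
  step 2: ref 3 -> FAULT, frames=[2,4,3] (faults so far: 3)
  step 3: ref 1 -> FAULT, evict 2, frames=[1,4,3] (faults so far: 4)
  step 4: ref 4 -> HIT, frames=[1,4,3] (faults so far: 4)
  step 5: ref 4 -> HIT, frames=[1,4,3] (faults so far: 4)
  step 6: ref 1 -> HIT, frames=[1,4,3] (faults so far: 4)
  step 7: ref 3 -> HIT, frames=[1,4,3] (faults so far: 4)
  step 8: ref 3 -> HIT, frames=[1,4,3] (faults so far: 4)
  step 9: ref 1 -> HIT, frames=[1,4,3] (faults so far: 4)
  step 10: ref 2 -> FAULT, evict 3, frames=[1,4,2] (faults so far: 5)
  step 11: ref 4 -> HIT, frames=[1,4,2] (faults so far: 5)
  step 12: ref 1 -> HIT, frames=[1,4,2] (faults so far: 5)
  step 13: ref 2 -> HIT, frames=[1,4,2] (faults so far: 5)
  step 14: ref 1 -> HIT, frames=[1,4,2] (faults so far: 5)
  step 15: ref 1 -> HIT, frames=[1,4,2] (faults so far: 5)
  Optimal total faults: 5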